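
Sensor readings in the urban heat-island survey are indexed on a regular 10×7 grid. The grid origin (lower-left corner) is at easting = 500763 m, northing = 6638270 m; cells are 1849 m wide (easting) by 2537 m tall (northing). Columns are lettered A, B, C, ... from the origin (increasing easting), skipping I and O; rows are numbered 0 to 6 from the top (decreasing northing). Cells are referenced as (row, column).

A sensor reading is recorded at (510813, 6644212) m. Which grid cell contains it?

(4, F)

Column index: ⌊(510813 − 500763) / 1849⌋ = ⌊5.435⌋ = 5 → column F
Row offset from origin: ⌊(6644212 − 6638270) / 2537⌋ = ⌊2.342⌋ = 2 → row 4 (counted from top)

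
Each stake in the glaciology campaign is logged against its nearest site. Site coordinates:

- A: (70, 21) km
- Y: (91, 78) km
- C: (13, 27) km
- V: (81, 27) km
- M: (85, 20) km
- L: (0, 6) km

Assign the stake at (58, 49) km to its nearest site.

A

Squared distances to each site:
A: 928.000; Y: 1930.000; C: 2509.000; V: 1013.000; M: 1570.000; L: 5213.000.
Minimum at A.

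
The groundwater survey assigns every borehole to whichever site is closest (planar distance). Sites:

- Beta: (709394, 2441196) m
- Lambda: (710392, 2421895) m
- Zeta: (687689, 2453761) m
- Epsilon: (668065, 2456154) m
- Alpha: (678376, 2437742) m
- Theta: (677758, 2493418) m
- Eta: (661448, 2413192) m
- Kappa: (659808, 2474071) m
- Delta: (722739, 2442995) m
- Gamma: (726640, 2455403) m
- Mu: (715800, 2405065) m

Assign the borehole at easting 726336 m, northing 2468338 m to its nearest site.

Gamma

Squared distances to each site:
Beta: 1023719528.000; Lambda: 2411163385.000; Zeta: 1706079538.000; Epsilon: 3543959297.000; Alpha: 3236276816.000; Theta: 2988828484.000; Eta: 7251533860.000; Kappa: 4458842073.000; Delta: 655206058.000; Gamma: 167406641.000; Mu: 4114479825.000.
Minimum at Gamma.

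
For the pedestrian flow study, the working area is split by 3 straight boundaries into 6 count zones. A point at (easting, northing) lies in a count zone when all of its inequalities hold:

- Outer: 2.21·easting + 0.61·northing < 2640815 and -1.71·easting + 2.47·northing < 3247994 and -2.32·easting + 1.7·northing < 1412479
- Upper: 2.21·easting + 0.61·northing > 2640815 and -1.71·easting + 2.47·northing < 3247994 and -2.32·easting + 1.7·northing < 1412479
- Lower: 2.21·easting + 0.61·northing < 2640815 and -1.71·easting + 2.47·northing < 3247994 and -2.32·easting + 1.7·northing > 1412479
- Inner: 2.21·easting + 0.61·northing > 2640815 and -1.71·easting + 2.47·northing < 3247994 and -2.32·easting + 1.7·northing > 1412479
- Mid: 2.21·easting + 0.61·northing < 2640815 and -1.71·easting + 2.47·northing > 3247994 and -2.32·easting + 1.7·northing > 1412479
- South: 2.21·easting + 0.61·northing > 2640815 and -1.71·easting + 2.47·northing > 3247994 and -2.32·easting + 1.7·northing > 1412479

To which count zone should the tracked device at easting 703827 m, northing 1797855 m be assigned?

2.21·703827 + 0.61·1797855 = 2652149.220, which is > 2640815
-1.71·703827 + 2.47·1797855 = 3237157.680, which is < 3247994
-2.32·703827 + 1.7·1797855 = 1423474.860, which is > 1412479
This sign pattern matches Inner.

Inner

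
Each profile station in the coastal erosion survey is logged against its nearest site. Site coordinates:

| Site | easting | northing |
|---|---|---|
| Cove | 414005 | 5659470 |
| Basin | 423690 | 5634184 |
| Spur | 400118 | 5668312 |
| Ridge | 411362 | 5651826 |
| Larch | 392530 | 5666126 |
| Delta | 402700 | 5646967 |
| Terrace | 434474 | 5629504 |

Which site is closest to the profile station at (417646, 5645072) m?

Squared distances to each site:
Cove: 220559285.000; Basin: 155078480.000; Spur: 847328384.000; Ridge: 85105172.000; Larch: 1074084372.000; Delta: 226973941.000; Terrace: 525544208.000.
Minimum at Ridge.

Ridge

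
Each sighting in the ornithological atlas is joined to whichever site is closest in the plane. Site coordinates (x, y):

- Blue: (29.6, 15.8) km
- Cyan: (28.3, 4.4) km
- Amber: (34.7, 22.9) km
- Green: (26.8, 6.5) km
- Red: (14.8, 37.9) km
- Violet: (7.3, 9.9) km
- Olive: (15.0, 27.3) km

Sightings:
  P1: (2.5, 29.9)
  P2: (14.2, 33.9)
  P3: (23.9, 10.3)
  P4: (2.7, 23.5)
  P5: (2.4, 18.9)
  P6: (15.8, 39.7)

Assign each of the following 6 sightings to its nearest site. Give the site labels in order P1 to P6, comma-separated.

P1 → Olive (d²=163.01)
P2 → Red (d²=16.36)
P3 → Green (d²=22.85)
P4 → Olive (d²=165.73)
P5 → Violet (d²=105.01)
P6 → Red (d²=4.24)

Olive, Red, Green, Olive, Violet, Red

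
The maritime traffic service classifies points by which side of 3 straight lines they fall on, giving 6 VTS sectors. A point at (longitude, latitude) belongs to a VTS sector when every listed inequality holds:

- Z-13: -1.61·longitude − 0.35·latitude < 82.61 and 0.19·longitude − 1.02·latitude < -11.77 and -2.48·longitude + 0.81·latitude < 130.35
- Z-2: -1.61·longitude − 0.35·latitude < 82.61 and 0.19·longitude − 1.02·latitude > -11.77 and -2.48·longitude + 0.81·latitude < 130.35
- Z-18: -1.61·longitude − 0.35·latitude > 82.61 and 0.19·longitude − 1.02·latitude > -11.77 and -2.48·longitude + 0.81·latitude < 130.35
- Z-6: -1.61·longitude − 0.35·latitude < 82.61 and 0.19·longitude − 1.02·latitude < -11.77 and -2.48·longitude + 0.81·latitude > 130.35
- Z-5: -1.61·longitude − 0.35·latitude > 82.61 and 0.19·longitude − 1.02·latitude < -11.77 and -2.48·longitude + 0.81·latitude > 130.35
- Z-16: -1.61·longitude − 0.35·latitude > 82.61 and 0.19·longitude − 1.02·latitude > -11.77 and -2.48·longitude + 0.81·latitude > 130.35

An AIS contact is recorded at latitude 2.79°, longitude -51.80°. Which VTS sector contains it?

Z-6

-1.61·-51.80 − 0.35·2.79 = 82.421, which is < 82.61
0.19·-51.80 − 1.02·2.79 = -12.688, which is < -11.77
-2.48·-51.80 + 0.81·2.79 = 130.724, which is > 130.35
This sign pattern matches Z-6.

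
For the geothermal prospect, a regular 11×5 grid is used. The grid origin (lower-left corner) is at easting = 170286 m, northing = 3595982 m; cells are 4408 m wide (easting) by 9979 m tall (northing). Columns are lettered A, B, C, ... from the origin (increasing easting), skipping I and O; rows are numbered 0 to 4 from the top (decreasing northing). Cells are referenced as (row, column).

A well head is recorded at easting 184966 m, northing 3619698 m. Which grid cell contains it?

(2, D)

Column index: ⌊(184966 − 170286) / 4408⌋ = ⌊3.330⌋ = 3 → column D
Row offset from origin: ⌊(3619698 − 3595982) / 9979⌋ = ⌊2.377⌋ = 2 → row 2 (counted from top)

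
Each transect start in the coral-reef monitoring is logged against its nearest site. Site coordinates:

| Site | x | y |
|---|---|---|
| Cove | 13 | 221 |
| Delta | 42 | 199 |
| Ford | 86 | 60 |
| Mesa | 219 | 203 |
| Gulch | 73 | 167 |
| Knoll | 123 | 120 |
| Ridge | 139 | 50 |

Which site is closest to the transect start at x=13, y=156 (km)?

Squared distances to each site:
Cove: 4225.000; Delta: 2690.000; Ford: 14545.000; Mesa: 44645.000; Gulch: 3721.000; Knoll: 13396.000; Ridge: 27112.000.
Minimum at Delta.

Delta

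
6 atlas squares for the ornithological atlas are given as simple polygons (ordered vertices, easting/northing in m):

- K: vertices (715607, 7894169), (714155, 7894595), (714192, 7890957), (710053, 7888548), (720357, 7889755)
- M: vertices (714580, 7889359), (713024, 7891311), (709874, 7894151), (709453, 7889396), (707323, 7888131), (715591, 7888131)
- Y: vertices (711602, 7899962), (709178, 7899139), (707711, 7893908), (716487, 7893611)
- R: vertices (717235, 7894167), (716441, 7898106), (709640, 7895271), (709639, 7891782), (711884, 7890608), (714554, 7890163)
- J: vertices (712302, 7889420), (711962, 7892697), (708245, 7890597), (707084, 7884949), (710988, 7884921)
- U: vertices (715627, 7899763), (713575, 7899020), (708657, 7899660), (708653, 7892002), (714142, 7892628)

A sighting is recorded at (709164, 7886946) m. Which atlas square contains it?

J

Cast a ray rightward from (709164, 7886946). For each polygon, the edges (by vertex number in listed order) whose endpoints lie on opposite sides of northing = 7886946, where each meets that height, and whether that is right or left of the point:
K: no edge straddles that height → 0 crossings.
M: no edge straddles that height → 0 crossings.
Y: no edge straddles that height → 0 crossings.
R: no edge straddles that height → 0 crossings.
J: 3–4 at easting≈707494.5 (left), 5–1 at easting≈711579.4 (right) → 1 crossing.
U: no edge straddles that height → 0 crossings.
Only J has an odd count, so the point is inside J.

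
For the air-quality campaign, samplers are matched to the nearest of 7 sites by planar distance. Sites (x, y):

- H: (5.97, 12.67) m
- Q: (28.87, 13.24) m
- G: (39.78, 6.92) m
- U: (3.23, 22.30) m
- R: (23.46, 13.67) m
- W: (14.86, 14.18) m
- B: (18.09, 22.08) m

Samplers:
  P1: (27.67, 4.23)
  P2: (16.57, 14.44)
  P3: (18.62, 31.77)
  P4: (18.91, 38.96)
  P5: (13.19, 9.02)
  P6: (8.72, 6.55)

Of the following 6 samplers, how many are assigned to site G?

0

P1 → Q
P2 → W
P3 → B
P4 → B
P5 → W
P6 → H
0 of the 6 go to G.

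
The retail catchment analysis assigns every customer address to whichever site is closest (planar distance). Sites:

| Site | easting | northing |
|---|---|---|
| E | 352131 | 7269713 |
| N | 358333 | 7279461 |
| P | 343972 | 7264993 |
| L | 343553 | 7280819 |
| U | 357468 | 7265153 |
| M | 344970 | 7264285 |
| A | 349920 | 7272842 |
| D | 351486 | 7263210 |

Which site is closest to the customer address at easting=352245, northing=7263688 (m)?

Squared distances to each site:
E: 36313621.000; N: 285851273.000; P: 70145554.000; L: 369022025.000; U: 29425954.000; M: 53282034.000; A: 89201341.000; D: 804565.000.
Minimum at D.

D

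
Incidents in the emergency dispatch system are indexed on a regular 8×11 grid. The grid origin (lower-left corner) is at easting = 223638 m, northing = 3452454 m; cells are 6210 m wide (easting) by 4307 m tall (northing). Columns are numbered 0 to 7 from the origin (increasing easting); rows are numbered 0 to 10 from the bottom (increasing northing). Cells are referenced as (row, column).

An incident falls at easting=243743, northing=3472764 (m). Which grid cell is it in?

Column index: ⌊(243743 − 223638) / 6210⌋ = ⌊3.238⌋ = 3
Row offset from origin: ⌊(3472764 − 3452454) / 4307⌋ = ⌊4.716⌋ = 4 → row 4

(4, 3)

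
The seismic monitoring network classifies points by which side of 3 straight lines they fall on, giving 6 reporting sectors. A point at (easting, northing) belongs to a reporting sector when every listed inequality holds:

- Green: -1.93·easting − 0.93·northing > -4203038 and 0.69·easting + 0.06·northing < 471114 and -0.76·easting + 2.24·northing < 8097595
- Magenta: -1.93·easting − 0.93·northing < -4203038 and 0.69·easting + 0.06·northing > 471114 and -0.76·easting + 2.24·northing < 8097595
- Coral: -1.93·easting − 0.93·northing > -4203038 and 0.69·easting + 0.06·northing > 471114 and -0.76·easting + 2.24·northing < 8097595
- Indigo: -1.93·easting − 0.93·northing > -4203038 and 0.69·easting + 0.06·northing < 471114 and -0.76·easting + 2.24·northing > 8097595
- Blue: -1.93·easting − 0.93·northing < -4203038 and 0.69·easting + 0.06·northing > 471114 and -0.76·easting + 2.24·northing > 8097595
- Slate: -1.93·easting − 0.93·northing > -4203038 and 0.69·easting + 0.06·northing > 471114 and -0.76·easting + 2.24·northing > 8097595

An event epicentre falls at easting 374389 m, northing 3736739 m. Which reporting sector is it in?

Coral

-1.93·374389 − 0.93·3736739 = -4197738.040, which is > -4203038
0.69·374389 + 0.06·3736739 = 482532.750, which is > 471114
-0.76·374389 + 2.24·3736739 = 8085759.720, which is < 8097595
This sign pattern matches Coral.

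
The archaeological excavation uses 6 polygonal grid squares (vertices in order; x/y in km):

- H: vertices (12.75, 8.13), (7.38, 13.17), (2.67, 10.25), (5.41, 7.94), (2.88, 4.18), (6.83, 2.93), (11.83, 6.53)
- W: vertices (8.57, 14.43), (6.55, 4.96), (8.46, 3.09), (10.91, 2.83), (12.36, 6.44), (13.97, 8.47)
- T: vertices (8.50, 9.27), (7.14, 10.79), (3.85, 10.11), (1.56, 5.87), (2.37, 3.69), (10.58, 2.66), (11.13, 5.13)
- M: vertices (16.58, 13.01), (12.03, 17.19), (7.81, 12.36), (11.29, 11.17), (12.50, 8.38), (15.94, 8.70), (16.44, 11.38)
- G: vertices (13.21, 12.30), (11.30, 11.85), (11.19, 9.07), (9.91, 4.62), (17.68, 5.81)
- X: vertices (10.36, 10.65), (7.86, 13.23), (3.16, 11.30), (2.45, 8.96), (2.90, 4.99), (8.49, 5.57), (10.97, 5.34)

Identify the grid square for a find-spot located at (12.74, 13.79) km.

Cast a ray rightward from (12.74, 13.79). For each polygon, the edges (by vertex number in listed order) whose endpoints lie on opposite sides of y = 13.79, where each meets that height, and whether that is right or left of the point:
H: no edge straddles that height → 0 crossings.
W: 1–2 at x≈8.433 (left), 6–1 at x≈9.150 (left) → 0 crossings.
T: no edge straddles that height → 0 crossings.
M: 1–2 at x≈15.731 (right), 2–3 at x≈9.059 (left) → 1 crossing.
G: no edge straddles that height → 0 crossings.
X: no edge straddles that height → 0 crossings.
Only M has an odd count, so the point is inside M.

M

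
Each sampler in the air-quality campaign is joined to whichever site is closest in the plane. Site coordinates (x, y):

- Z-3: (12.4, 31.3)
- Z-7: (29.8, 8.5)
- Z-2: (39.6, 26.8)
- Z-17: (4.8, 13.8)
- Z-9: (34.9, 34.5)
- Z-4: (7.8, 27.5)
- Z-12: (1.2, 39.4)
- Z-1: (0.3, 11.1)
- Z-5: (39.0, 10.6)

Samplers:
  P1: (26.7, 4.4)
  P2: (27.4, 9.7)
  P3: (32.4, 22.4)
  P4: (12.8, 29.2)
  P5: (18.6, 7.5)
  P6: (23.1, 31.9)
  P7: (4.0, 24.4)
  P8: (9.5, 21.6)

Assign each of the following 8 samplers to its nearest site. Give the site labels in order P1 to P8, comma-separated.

P1 → Z-7 (d²=26.42)
P2 → Z-7 (d²=7.20)
P3 → Z-2 (d²=71.20)
P4 → Z-3 (d²=4.57)
P5 → Z-7 (d²=126.44)
P6 → Z-3 (d²=114.85)
P7 → Z-4 (d²=24.05)
P8 → Z-4 (d²=37.70)

Z-7, Z-7, Z-2, Z-3, Z-7, Z-3, Z-4, Z-4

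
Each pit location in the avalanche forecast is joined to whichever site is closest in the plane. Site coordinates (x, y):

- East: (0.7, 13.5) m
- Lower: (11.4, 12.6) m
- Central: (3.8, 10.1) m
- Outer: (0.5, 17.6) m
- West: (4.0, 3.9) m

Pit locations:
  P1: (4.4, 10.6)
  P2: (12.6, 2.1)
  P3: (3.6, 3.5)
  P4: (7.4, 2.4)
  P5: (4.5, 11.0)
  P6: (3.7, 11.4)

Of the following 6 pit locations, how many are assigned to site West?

P1 → Central
P2 → West
P3 → West
P4 → West
P5 → Central
P6 → Central
3 of the 6 go to West.

3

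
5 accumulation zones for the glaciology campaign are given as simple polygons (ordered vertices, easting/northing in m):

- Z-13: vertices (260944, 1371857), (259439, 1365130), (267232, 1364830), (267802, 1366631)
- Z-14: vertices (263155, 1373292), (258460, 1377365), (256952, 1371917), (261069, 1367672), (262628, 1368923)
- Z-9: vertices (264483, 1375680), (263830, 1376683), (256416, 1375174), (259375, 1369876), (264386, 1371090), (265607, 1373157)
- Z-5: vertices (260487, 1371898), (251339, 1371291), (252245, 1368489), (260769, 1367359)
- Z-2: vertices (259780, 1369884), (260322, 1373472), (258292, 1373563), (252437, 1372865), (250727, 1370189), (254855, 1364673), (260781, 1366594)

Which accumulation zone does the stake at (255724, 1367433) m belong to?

Z-2

Cast a ray rightward from (255724, 1367433). For each polygon, the edges (by vertex number in listed order) whose endpoints lie on opposite sides of northing = 1367433, where each meets that height, and whether that is right or left of the point:
Z-13: 1–2 at easting≈259954.2 (right), 4–1 at easting≈266749.5 (right) → 2 crossings.
Z-14: no edge straddles that height → 0 crossings.
Z-9: no edge straddles that height → 0 crossings.
Z-5: 3–4 at easting≈260210.8 (right), 4–1 at easting≈260764.4 (right) → 2 crossings.
Z-2: 5–6 at easting≈252789.5 (left), 7–1 at easting≈260525.7 (right) → 1 crossing.
Only Z-2 has an odd count, so the point is inside Z-2.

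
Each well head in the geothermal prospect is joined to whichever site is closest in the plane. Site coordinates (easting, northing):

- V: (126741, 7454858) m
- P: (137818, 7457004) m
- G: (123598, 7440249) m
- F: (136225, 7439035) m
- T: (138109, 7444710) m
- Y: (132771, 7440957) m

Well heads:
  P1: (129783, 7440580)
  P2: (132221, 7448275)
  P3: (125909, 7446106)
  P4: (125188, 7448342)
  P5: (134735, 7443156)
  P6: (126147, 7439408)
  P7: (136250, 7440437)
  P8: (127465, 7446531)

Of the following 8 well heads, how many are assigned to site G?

3

P1 → Y
P2 → T
P3 → G
P4 → V
P5 → Y
P6 → G
P7 → F
P8 → G
3 of the 8 go to G.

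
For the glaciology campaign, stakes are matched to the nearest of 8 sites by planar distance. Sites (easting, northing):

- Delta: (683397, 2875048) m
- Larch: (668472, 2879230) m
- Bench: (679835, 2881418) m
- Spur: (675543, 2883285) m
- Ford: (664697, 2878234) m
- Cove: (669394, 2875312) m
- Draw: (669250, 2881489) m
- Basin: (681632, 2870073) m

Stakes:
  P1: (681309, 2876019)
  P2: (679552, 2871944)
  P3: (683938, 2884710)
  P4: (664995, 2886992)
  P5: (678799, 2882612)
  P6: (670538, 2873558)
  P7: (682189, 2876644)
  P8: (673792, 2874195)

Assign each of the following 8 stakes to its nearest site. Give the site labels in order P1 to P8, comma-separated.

Delta, Basin, Bench, Draw, Bench, Cove, Delta, Cove

P1 → Delta (d²=5302585.00)
P2 → Basin (d²=7827041.00)
P3 → Bench (d²=27671873.00)
P4 → Draw (d²=48388034.00)
P5 → Bench (d²=2498932.00)
P6 → Cove (d²=4385252.00)
P7 → Delta (d²=4006480.00)
P8 → Cove (d²=20590093.00)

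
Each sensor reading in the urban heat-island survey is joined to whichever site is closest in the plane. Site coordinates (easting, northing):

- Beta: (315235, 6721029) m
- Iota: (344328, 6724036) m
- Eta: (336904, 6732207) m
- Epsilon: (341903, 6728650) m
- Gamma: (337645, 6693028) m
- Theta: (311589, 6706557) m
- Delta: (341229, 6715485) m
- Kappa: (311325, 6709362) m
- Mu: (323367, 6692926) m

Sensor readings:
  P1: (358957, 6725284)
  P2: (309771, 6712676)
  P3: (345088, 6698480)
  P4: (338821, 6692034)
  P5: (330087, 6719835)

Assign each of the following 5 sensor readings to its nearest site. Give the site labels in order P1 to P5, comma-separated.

P1 → Iota (d²=215565145.00)
P2 → Kappa (d²=13397512.00)
P3 → Gamma (d²=85122553.00)
P4 → Gamma (d²=2371012.00)
P5 → Delta (d²=143066664.00)

Iota, Kappa, Gamma, Gamma, Delta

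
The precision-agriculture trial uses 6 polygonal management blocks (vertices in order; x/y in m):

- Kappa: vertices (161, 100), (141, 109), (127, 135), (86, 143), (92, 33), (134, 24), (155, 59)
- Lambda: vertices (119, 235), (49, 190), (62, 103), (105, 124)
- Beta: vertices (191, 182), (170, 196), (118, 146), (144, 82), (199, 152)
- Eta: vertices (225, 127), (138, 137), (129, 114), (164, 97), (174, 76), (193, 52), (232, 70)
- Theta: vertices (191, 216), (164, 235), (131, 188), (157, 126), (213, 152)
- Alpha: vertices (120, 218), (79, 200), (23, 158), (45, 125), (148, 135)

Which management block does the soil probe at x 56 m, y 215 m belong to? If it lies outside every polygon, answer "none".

Cast a ray rightward from (56, 215). For each polygon, the edges (by vertex number in listed order) whose endpoints lie on opposite sides of y = 215, where each meets that height, and whether that is right or left of the point:
Kappa: no edge straddles that height → 0 crossings.
Lambda: 1–2 at x≈87.9 (right), 4–1 at x≈116.5 (right) → 2 crossings.
Beta: no edge straddles that height → 0 crossings.
Eta: no edge straddles that height → 0 crossings.
Theta: 2–3 at x≈150.0 (right), 5–1 at x≈191.3 (right) → 2 crossings.
Alpha: 1–2 at x≈113.2 (right), 5–1 at x≈121.0 (right) → 2 crossings.
All counts are even, so the point lies outside every listed polygon.

none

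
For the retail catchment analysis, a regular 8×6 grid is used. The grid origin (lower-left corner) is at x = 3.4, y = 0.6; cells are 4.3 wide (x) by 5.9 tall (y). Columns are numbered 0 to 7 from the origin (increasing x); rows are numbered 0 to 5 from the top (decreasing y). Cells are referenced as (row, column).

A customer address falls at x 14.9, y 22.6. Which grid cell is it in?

(2, 2)

Column index: ⌊(14.9 − 3.4) / 4.3⌋ = ⌊2.674⌋ = 2
Row offset from origin: ⌊(22.6 − 0.6) / 5.9⌋ = ⌊3.729⌋ = 3 → row 2 (counted from top)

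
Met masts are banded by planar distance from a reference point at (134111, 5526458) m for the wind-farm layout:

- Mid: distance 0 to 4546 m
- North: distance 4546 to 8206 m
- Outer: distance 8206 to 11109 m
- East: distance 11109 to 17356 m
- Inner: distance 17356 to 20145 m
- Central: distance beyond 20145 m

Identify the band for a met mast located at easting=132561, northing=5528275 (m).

Mid

Distance = √((132561−134111)² + (5528275−5526458)²) = √(2402500.000 + 3301489.000) = 2388.303 m.
0 ≤ 2388.303 < 4546 → Mid.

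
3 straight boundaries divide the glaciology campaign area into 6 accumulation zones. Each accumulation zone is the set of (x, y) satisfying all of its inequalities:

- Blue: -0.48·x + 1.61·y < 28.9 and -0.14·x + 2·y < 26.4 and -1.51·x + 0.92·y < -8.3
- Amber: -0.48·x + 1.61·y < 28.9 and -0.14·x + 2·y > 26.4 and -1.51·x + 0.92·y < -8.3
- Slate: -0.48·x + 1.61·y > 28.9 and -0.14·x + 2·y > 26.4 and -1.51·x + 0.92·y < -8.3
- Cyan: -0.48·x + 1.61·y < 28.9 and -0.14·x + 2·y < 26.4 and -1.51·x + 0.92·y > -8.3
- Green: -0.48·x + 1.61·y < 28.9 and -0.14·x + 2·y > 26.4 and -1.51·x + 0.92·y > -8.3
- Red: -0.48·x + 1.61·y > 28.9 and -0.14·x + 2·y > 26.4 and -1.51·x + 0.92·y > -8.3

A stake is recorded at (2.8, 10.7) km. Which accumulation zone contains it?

Cyan

-0.48·2.8 + 1.61·10.7 = 15.883, which is < 28.9
-0.14·2.8 + 2·10.7 = 21.008, which is < 26.4
-1.51·2.8 + 0.92·10.7 = 5.616, which is > -8.3
This sign pattern matches Cyan.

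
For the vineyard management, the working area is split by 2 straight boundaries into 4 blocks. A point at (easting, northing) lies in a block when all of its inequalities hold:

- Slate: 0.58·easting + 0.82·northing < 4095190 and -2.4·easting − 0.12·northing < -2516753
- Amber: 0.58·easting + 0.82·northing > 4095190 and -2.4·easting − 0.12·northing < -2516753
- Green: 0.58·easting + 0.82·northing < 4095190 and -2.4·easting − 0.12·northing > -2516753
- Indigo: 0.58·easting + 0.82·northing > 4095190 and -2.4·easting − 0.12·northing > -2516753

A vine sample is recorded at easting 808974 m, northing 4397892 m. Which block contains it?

0.58·808974 + 0.82·4397892 = 4075476.360, which is < 4095190
-2.4·808974 − 0.12·4397892 = -2469284.640, which is > -2516753
This sign pattern matches Green.

Green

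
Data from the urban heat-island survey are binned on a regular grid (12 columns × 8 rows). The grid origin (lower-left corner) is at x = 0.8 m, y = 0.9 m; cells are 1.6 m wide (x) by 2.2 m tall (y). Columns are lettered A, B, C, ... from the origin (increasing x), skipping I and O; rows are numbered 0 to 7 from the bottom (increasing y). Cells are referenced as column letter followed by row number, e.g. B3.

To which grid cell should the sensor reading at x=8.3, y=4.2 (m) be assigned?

Column index: ⌊(8.3 − 0.8) / 1.6⌋ = ⌊4.688⌋ = 4 → column E
Row offset from origin: ⌊(4.2 − 0.9) / 2.2⌋ = ⌊1.500⌋ = 1 → row 1

E1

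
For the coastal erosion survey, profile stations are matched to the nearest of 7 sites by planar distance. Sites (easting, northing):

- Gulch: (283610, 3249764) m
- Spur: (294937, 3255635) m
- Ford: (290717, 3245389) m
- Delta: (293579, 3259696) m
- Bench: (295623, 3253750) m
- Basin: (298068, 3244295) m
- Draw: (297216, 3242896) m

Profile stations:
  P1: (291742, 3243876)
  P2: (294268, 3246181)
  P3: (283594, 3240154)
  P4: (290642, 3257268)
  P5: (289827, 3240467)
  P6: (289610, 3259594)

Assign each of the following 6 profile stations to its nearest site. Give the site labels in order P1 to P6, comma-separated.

P1 → Ford (d²=3339794.00)
P2 → Ford (d²=13236865.00)
P3 → Ford (d²=78142354.00)
P4 → Delta (d²=14521153.00)
P5 → Ford (d²=25018184.00)
P6 → Delta (d²=15763365.00)

Ford, Ford, Ford, Delta, Ford, Delta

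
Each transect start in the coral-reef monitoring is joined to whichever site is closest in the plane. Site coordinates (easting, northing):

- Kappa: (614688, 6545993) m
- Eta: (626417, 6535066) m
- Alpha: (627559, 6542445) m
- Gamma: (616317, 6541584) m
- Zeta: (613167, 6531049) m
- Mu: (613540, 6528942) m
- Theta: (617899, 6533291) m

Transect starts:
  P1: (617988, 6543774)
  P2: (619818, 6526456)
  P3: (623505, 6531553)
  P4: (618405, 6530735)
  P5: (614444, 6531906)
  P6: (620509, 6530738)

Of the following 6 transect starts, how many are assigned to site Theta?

2

P1 → Gamma
P2 → Mu
P3 → Eta
P4 → Theta
P5 → Zeta
P6 → Theta
2 of the 6 go to Theta.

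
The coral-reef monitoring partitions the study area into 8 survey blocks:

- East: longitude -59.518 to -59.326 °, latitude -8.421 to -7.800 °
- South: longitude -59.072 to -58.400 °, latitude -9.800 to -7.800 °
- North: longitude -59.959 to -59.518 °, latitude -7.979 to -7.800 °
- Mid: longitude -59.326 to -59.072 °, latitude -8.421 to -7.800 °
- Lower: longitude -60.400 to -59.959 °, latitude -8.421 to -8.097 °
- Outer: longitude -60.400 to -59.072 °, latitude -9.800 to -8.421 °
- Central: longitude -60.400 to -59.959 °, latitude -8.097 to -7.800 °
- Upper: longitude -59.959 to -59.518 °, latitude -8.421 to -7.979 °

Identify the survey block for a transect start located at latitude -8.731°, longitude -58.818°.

The point has longitude = -58.818 and latitude = -8.731.
Only South satisfies -59.072 ≤ longitude ≤ -58.400 and -9.800 ≤ latitude ≤ -7.800.

South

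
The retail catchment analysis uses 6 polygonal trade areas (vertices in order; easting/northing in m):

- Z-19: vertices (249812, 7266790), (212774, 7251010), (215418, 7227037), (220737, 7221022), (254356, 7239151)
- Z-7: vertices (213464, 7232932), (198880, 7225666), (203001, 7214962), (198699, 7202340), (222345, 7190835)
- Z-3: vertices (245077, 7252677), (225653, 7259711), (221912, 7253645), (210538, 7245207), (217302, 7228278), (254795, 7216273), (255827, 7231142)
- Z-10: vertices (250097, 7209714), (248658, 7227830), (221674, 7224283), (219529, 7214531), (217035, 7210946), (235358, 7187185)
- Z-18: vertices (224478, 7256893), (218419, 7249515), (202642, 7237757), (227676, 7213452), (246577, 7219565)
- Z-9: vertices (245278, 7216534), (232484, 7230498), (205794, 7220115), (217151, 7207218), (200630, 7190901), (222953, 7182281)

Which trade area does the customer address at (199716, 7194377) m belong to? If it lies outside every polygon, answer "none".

Cast a ray rightward from (199716, 7194377). For each polygon, the edges (by vertex number in listed order) whose endpoints lie on opposite sides of northing = 7194377, where each meets that height, and whether that is right or left of the point:
Z-19: no edge straddles that height → 0 crossings.
Z-7: 4–5 at easting≈215065.2 (right), 5–1 at easting≈221597.8 (right) → 2 crossings.
Z-3: no edge straddles that height → 0 crossings.
Z-10: 5–6 at easting≈229812.0 (right), 6–1 at easting≈240063.2 (right) → 2 crossings.
Z-18: no edge straddles that height → 0 crossings.
Z-9: 4–5 at easting≈204149.5 (right), 6–1 at easting≈230836.8 (right) → 2 crossings.
All counts are even, so the point lies outside every listed polygon.

none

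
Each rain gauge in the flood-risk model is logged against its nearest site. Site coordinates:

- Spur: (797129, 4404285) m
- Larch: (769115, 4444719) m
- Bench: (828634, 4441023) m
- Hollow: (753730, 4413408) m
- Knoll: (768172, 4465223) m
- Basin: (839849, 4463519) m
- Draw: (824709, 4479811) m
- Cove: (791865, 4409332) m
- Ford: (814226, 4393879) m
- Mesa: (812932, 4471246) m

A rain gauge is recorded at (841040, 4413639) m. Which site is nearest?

Squared distances to each site:
Spur: 2015673237.000; Larch: 6139172025.000; Bench: 903792292.000; Hollow: 7623089461.000; Knoll: 7970654480.000; Basin: 2489432881.000; Draw: 4645435145.000; Cove: 2436730874.000; Ford: 1109448196.000; Mesa: 4108626113.000.
Minimum at Bench.

Bench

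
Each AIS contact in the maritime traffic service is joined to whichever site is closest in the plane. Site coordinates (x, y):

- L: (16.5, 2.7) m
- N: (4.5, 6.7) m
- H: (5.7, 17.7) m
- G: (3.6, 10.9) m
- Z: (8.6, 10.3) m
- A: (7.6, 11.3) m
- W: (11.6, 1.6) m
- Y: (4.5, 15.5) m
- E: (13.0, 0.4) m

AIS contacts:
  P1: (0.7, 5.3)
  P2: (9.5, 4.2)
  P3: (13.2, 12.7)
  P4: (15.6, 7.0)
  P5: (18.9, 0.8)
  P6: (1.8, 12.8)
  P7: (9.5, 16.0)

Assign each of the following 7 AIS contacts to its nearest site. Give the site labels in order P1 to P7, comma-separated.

P1 → N (d²=16.40)
P2 → W (d²=11.17)
P3 → Z (d²=26.92)
P4 → L (d²=19.30)
P5 → L (d²=9.37)
P6 → G (d²=6.85)
P7 → H (d²=17.33)

N, W, Z, L, L, G, H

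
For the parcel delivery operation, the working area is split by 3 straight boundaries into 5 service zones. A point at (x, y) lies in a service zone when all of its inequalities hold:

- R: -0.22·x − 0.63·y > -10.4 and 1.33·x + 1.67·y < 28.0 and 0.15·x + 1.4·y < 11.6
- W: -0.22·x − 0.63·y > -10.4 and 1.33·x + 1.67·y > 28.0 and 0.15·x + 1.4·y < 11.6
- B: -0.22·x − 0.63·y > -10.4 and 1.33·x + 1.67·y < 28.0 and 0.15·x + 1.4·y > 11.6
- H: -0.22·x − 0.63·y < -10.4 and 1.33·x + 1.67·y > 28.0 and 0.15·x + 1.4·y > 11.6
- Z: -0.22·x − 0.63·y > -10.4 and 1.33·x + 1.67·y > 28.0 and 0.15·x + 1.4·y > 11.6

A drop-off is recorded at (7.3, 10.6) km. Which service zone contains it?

-0.22·7.3 − 0.63·10.6 = -8.284, which is > -10.4
1.33·7.3 + 1.67·10.6 = 27.411, which is < 28.0
0.15·7.3 + 1.4·10.6 = 15.935, which is > 11.6
This sign pattern matches B.

B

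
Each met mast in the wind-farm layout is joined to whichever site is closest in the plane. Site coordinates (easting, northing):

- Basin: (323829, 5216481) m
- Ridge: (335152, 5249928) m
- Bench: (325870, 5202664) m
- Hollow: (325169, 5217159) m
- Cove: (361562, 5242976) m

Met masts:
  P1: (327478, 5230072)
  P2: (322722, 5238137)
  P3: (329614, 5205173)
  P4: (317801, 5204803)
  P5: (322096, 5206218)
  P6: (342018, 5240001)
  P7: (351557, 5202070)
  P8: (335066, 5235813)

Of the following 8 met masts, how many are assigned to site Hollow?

P1 → Hollow
P2 → Ridge
P3 → Bench
P4 → Bench
P5 → Bench
P6 → Ridge
P7 → Bench
P8 → Ridge
1 of the 8 goes to Hollow.

1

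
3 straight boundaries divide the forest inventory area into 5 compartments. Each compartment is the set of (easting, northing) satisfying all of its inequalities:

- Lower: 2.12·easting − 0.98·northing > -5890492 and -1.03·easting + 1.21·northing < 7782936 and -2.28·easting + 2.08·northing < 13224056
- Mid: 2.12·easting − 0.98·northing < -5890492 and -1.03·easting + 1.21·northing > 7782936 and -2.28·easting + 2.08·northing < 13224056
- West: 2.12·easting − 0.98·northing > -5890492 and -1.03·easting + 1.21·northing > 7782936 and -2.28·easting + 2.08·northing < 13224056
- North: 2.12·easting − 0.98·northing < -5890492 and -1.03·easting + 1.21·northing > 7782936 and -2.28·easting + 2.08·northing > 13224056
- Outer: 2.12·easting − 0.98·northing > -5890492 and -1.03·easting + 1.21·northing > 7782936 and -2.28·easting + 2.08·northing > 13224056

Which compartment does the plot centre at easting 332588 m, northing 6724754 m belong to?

Outer

2.12·332588 − 0.98·6724754 = -5885172.360, which is > -5890492
-1.03·332588 + 1.21·6724754 = 7794386.700, which is > 7782936
-2.28·332588 + 2.08·6724754 = 13229187.680, which is > 13224056
This sign pattern matches Outer.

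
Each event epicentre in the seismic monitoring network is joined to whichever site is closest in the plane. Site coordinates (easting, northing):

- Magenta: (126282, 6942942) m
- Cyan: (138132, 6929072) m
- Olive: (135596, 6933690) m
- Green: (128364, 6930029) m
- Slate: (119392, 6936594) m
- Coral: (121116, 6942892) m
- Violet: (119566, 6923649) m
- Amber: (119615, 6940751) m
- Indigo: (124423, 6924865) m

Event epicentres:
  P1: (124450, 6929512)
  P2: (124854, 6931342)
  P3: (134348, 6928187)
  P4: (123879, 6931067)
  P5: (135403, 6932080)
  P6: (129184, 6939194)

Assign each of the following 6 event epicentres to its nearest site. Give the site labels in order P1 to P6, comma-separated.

P1 → Green (d²=15586685.00)
P2 → Green (d²=14044069.00)
P3 → Cyan (d²=15101881.00)
P4 → Green (d²=21192669.00)
P5 → Olive (d²=2629349.00)
P6 → Magenta (d²=22469108.00)

Green, Green, Cyan, Green, Olive, Magenta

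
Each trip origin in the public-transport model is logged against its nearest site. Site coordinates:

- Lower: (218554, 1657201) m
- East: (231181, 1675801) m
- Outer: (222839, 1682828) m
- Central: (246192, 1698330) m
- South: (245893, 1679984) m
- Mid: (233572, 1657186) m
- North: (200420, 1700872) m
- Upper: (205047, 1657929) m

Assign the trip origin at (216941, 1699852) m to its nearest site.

North

Squared distances to each site:
Lower: 1821709570.000; East: 781228201.000; Outer: 324602980.000; Central: 857937485.000; South: 1232955728.000; Mid: 2096977717.000; North: 273983841.000; Upper: 1899005165.000.
Minimum at North.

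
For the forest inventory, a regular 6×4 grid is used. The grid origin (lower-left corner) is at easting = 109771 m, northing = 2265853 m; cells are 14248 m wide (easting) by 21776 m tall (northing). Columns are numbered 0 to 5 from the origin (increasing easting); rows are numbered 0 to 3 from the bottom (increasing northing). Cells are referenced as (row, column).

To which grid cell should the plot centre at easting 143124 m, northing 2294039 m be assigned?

(1, 2)

Column index: ⌊(143124 − 109771) / 14248⌋ = ⌊2.341⌋ = 2
Row offset from origin: ⌊(2294039 − 2265853) / 21776⌋ = ⌊1.294⌋ = 1 → row 1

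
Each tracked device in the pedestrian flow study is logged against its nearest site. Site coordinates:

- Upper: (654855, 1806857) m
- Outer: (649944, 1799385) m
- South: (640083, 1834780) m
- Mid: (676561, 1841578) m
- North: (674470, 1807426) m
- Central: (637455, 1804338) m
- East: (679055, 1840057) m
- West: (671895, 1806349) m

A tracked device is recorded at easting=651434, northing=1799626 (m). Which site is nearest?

Squared distances to each site:
Upper: 63990602.000; Outer: 2278181.000; South: 1364648917.000; Mid: 2391336433.000; North: 591497296.000; Central: 217615385.000; East: 2397585402.000; West: 463851250.000.
Minimum at Outer.

Outer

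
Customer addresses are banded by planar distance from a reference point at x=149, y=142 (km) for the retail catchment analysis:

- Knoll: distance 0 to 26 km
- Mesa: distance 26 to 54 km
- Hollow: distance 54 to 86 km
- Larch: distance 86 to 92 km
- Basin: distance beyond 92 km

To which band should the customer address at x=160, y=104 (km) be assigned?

Distance = √((160−149)² + (104−142)²) = √(121.000 + 1444.000) = 39.560 km.
26 ≤ 39.560 < 54 → Mesa.

Mesa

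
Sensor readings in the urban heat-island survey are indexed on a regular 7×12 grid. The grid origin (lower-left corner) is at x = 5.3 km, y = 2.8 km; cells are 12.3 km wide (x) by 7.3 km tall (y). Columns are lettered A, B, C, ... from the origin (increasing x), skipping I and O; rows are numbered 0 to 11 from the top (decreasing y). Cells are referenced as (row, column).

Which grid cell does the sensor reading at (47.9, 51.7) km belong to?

(5, D)

Column index: ⌊(47.9 − 5.3) / 12.3⌋ = ⌊3.463⌋ = 3 → column D
Row offset from origin: ⌊(51.7 − 2.8) / 7.3⌋ = ⌊6.699⌋ = 6 → row 5 (counted from top)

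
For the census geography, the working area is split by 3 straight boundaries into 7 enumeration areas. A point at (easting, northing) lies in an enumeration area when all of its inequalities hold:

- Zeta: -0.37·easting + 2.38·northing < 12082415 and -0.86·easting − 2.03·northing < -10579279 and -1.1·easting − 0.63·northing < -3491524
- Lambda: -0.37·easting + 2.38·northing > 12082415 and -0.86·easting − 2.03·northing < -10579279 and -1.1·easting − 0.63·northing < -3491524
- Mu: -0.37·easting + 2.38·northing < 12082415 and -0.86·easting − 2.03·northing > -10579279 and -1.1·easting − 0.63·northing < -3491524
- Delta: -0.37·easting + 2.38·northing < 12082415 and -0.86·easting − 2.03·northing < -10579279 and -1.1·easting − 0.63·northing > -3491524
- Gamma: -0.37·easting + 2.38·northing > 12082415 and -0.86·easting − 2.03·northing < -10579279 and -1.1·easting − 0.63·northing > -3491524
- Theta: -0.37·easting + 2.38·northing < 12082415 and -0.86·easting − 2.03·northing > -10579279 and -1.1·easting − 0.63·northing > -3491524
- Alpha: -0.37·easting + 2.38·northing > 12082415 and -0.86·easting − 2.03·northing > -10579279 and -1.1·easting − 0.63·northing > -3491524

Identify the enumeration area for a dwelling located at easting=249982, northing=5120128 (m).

Lambda

-0.37·249982 + 2.38·5120128 = 12093411.300, which is > 12082415
-0.86·249982 − 2.03·5120128 = -10608844.360, which is < -10579279
-1.1·249982 − 0.63·5120128 = -3500660.840, which is < -3491524
This sign pattern matches Lambda.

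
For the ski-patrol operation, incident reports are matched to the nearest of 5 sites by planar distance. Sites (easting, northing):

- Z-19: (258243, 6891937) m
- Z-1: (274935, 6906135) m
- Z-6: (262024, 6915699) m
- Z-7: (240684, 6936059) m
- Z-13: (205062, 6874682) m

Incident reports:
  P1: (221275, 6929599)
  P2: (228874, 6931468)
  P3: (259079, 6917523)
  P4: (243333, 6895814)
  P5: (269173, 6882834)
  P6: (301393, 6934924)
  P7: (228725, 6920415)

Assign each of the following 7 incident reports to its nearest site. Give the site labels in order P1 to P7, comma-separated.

Z-7, Z-7, Z-6, Z-19, Z-19, Z-1, Z-7

P1 → Z-7 (d²=418440881.00)
P2 → Z-7 (d²=160553381.00)
P3 → Z-6 (d²=12000001.00)
P4 → Z-19 (d²=237339229.00)
P5 → Z-19 (d²=202329509.00)
P6 → Z-1 (d²=1528832285.00)
P7 → Z-7 (d²=387752417.00)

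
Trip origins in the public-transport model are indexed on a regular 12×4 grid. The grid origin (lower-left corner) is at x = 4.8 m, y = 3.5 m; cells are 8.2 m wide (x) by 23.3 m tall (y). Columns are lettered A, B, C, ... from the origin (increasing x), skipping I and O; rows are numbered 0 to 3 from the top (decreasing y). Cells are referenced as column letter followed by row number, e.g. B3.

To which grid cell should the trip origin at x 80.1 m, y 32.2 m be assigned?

Column index: ⌊(80.1 − 4.8) / 8.2⌋ = ⌊9.183⌋ = 9 → column K
Row offset from origin: ⌊(32.2 − 3.5) / 23.3⌋ = ⌊1.232⌋ = 1 → row 2 (counted from top)

K2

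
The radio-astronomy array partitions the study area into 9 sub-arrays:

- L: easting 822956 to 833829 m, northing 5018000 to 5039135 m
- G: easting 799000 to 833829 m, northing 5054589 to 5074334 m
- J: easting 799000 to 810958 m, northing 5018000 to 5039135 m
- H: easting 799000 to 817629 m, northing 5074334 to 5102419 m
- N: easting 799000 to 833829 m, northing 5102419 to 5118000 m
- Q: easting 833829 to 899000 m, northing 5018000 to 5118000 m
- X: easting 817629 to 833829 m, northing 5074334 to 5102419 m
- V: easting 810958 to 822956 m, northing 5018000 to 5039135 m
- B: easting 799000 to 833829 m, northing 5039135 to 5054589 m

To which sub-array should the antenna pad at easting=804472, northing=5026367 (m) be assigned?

The point has easting = 804472 and northing = 5026367.
Only J satisfies 799000 ≤ easting ≤ 810958 and 5018000 ≤ northing ≤ 5039135.

J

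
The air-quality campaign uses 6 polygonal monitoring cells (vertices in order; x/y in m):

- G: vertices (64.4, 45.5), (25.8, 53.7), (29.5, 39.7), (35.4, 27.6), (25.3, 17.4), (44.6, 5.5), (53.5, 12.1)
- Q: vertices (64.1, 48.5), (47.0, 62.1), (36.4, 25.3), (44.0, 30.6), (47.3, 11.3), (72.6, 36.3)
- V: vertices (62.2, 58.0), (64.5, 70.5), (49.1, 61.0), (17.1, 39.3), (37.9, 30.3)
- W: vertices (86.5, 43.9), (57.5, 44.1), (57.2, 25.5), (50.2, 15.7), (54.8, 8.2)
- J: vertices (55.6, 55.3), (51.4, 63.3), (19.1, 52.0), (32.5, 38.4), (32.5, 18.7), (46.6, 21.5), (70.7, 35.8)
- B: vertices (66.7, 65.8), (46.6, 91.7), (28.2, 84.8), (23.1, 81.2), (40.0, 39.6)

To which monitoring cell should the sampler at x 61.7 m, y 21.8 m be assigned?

W

Cast a ray rightward from (61.7, 21.8). For each polygon, the edges (by vertex number in listed order) whose endpoints lie on opposite sides of y = 21.8, where each meets that height, and whether that is right or left of the point:
G: 4–5 at x≈29.66 (left), 7–1 at x≈56.67 (left) → 0 crossings.
Q: 4–5 at x≈45.50 (left), 5–6 at x≈57.93 (left) → 0 crossings.
V: no edge straddles that height → 0 crossings.
W: 3–4 at x≈54.56 (left), 5–1 at x≈66.88 (right) → 1 crossing.
J: 4–5 at x≈32.50 (left), 6–7 at x≈47.11 (left) → 0 crossings.
B: no edge straddles that height → 0 crossings.
Only W has an odd count, so the point is inside W.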